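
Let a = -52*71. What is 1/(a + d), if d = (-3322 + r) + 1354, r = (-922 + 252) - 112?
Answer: -1/6442 ≈ -0.00015523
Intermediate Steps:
r = -782 (r = -670 - 112 = -782)
a = -3692
d = -2750 (d = (-3322 - 782) + 1354 = -4104 + 1354 = -2750)
1/(a + d) = 1/(-3692 - 2750) = 1/(-6442) = -1/6442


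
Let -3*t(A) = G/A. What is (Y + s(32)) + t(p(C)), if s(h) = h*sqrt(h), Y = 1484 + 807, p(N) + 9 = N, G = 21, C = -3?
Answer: 27499/12 + 128*sqrt(2) ≈ 2472.6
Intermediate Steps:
p(N) = -9 + N
Y = 2291
t(A) = -7/A
s(h) = h**(3/2)
(Y + s(32)) + t(p(C)) = (2291 + 32**(3/2)) - 7/(-9 - 3) = (2291 + 128*sqrt(2)) - 7/(-12) = (2291 + 128*sqrt(2)) - 7*(-1/12) = (2291 + 128*sqrt(2)) + 7/12 = 27499/12 + 128*sqrt(2)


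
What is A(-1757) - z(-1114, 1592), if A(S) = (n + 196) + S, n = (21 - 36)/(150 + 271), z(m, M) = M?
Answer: -1327428/421 ≈ -3153.0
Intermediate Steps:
n = -15/421 ≈ -0.035629
A(S) = 82501/421 + S (A(S) = (-15/421 + 196) + S = 82501/421 + S)
A(-1757) - z(-1114, 1592) = (82501/421 - 1757) - 1*1592 = -657196/421 - 1592 = -1327428/421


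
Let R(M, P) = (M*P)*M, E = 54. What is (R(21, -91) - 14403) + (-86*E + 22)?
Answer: -59156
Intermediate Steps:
R(M, P) = P*M²
(R(21, -91) - 14403) + (-86*E + 22) = (-91*21² - 14403) + (-86*54 + 22) = (-91*441 - 14403) + (-4644 + 22) = (-40131 - 14403) - 4622 = -54534 - 4622 = -59156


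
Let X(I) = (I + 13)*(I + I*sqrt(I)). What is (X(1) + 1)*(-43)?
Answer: -1247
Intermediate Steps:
X(I) = (13 + I)*(I + I**(3/2))
(X(1) + 1)*(-43) = ((1**2 + 1**(5/2) + 13*1 + 13*1**(3/2)) + 1)*(-43) = ((1 + 1 + 13 + 13*1) + 1)*(-43) = ((1 + 1 + 13 + 13) + 1)*(-43) = (28 + 1)*(-43) = 29*(-43) = -1247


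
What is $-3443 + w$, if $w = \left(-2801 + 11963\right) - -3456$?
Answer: $9175$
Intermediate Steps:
$w = 12618$ ($w = 9162 + 3456 = 12618$)
$-3443 + w = -3443 + 12618 = 9175$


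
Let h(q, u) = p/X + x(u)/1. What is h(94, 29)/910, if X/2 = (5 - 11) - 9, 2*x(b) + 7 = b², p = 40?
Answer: 1247/2730 ≈ 0.45678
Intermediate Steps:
x(b) = -7/2 + b²/2
X = -30 (X = 2*((5 - 11) - 9) = 2*(-6 - 9) = 2*(-15) = -30)
h(q, u) = -29/6 + u²/2 (h(q, u) = 40/(-30) + (-7/2 + u²/2)/1 = 40*(-1/30) + (-7/2 + u²/2)*1 = -4/3 + (-7/2 + u²/2) = -29/6 + u²/2)
h(94, 29)/910 = (-29/6 + (½)*29²)/910 = (-29/6 + (½)*841)*(1/910) = (-29/6 + 841/2)*(1/910) = (1247/3)*(1/910) = 1247/2730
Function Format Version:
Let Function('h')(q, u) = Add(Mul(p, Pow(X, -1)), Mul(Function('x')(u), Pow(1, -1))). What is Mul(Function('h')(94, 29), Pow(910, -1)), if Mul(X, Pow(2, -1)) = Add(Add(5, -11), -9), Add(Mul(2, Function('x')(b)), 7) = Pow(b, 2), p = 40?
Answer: Rational(1247, 2730) ≈ 0.45678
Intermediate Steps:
Function('x')(b) = Add(Rational(-7, 2), Mul(Rational(1, 2), Pow(b, 2)))
X = -30 (X = Mul(2, Add(Add(5, -11), -9)) = Mul(2, Add(-6, -9)) = Mul(2, -15) = -30)
Function('h')(q, u) = Add(Rational(-29, 6), Mul(Rational(1, 2), Pow(u, 2))) (Function('h')(q, u) = Add(Mul(40, Pow(-30, -1)), Mul(Add(Rational(-7, 2), Mul(Rational(1, 2), Pow(u, 2))), Pow(1, -1))) = Add(Mul(40, Rational(-1, 30)), Mul(Add(Rational(-7, 2), Mul(Rational(1, 2), Pow(u, 2))), 1)) = Add(Rational(-4, 3), Add(Rational(-7, 2), Mul(Rational(1, 2), Pow(u, 2)))) = Add(Rational(-29, 6), Mul(Rational(1, 2), Pow(u, 2))))
Mul(Function('h')(94, 29), Pow(910, -1)) = Mul(Add(Rational(-29, 6), Mul(Rational(1, 2), Pow(29, 2))), Pow(910, -1)) = Mul(Add(Rational(-29, 6), Mul(Rational(1, 2), 841)), Rational(1, 910)) = Mul(Add(Rational(-29, 6), Rational(841, 2)), Rational(1, 910)) = Mul(Rational(1247, 3), Rational(1, 910)) = Rational(1247, 2730)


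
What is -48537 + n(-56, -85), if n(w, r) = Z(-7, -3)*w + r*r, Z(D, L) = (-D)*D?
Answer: -38568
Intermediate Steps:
Z(D, L) = -D²
n(w, r) = r² - 49*w (n(w, r) = (-1*(-7)²)*w + r*r = (-1*49)*w + r² = -49*w + r² = r² - 49*w)
-48537 + n(-56, -85) = -48537 + ((-85)² - 49*(-56)) = -48537 + (7225 + 2744) = -48537 + 9969 = -38568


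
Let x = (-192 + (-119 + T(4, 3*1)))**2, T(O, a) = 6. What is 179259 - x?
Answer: 86234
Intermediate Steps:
x = 93025 (x = (-192 + (-119 + 6))**2 = (-192 - 113)**2 = (-305)**2 = 93025)
179259 - x = 179259 - 1*93025 = 179259 - 93025 = 86234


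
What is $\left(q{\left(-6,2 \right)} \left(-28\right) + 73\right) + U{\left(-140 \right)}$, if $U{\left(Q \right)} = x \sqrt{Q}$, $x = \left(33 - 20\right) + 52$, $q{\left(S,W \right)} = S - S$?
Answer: $73 + 130 i \sqrt{35} \approx 73.0 + 769.09 i$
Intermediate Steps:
$q{\left(S,W \right)} = 0$
$x = 65$ ($x = 13 + 52 = 65$)
$U{\left(Q \right)} = 65 \sqrt{Q}$
$\left(q{\left(-6,2 \right)} \left(-28\right) + 73\right) + U{\left(-140 \right)} = \left(0 \left(-28\right) + 73\right) + 65 \sqrt{-140} = \left(0 + 73\right) + 65 \cdot 2 i \sqrt{35} = 73 + 130 i \sqrt{35}$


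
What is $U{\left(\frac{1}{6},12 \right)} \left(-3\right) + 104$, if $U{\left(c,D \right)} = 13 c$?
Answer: $\frac{195}{2} \approx 97.5$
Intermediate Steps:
$U{\left(\frac{1}{6},12 \right)} \left(-3\right) + 104 = \frac{13}{6} \left(-3\right) + 104 = - \frac{13}{2} + 104 = \frac{195}{2}$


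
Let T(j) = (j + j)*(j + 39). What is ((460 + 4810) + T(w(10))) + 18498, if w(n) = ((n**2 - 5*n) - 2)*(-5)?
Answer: 120248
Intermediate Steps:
w(n) = 10 - 5*n**2 + 25*n (w(n) = (-2 + n**2 - 5*n)*(-5) = 10 - 5*n**2 + 25*n)
T(j) = 2*j*(39 + j) (T(j) = (2*j)*(39 + j) = 2*j*(39 + j))
((460 + 4810) + T(w(10))) + 18498 = ((460 + 4810) + 2*(10 - 5*10**2 + 25*10)*(39 + (10 - 5*10**2 + 25*10))) + 18498 = (5270 + 2*(10 - 5*100 + 250)*(39 + (10 - 5*100 + 250))) + 18498 = (5270 + 2*(10 - 500 + 250)*(39 + (10 - 500 + 250))) + 18498 = (5270 + 2*(-240)*(39 - 240)) + 18498 = (5270 + 2*(-240)*(-201)) + 18498 = (5270 + 96480) + 18498 = 101750 + 18498 = 120248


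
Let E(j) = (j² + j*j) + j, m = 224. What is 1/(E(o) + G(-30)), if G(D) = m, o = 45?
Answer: 1/4319 ≈ 0.00023154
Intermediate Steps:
G(D) = 224
E(j) = j + 2*j² (E(j) = (j² + j²) + j = 2*j² + j = j + 2*j²)
1/(E(o) + G(-30)) = 1/(45*(1 + 2*45) + 224) = 1/(45*(1 + 90) + 224) = 1/(45*91 + 224) = 1/(4095 + 224) = 1/4319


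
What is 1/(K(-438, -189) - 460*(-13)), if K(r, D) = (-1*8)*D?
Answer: 1/7492 ≈ 0.00013348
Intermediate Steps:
K(r, D) = -8*D
1/(K(-438, -189) - 460*(-13)) = 1/(-8*(-189) - 460*(-13)) = 1/(1512 + 5980) = 1/7492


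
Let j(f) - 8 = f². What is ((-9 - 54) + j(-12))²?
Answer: 7921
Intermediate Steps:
j(f) = 8 + f²
((-9 - 54) + j(-12))² = ((-9 - 54) + (8 + (-12)²))² = (-63 + (8 + 144))² = (-63 + 152)² = 89² = 7921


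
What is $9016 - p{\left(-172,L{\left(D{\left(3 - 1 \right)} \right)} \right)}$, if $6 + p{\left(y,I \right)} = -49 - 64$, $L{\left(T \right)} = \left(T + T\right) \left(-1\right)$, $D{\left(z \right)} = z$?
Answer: $9135$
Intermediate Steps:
$L{\left(T \right)} = - 2 T$ ($L{\left(T \right)} = 2 T \left(-1\right) = - 2 T$)
$p{\left(y,I \right)} = -119$ ($p{\left(y,I \right)} = -6 - 113 = -119$)
$9016 - p{\left(-172,L{\left(D{\left(3 - 1 \right)} \right)} \right)} = 9016 - -119 = 9016 + 119 = 9135$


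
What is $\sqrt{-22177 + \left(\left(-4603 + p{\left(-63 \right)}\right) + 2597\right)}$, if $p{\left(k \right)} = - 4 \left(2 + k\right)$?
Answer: $i \sqrt{23939} \approx 154.72 i$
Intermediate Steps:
$p{\left(k \right)} = -8 - 4 k$
$\sqrt{-22177 + \left(\left(-4603 + p{\left(-63 \right)}\right) + 2597\right)} = \sqrt{-22177 + \left(\left(-4603 - -244\right) + 2597\right)} = \sqrt{-22177 + \left(\left(-4603 + \left(-8 + 252\right)\right) + 2597\right)} = \sqrt{-22177 + \left(\left(-4603 + 244\right) + 2597\right)} = \sqrt{-22177 + \left(-4359 + 2597\right)} = \sqrt{-22177 - 1762} = \sqrt{-23939} = i \sqrt{23939}$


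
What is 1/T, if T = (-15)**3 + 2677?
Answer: -1/698 ≈ -0.0014327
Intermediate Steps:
T = -698 (T = -3375 + 2677 = -698)
1/T = 1/(-698) = -1/698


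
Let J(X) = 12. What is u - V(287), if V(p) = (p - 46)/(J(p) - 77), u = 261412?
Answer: 16992021/65 ≈ 2.6142e+5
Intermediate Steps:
V(p) = 46/65 - p/65 (V(p) = (p - 46)/(12 - 77) = (-46 + p)/(-65) = (-46 + p)*(-1/65) = 46/65 - p/65)
u - V(287) = 261412 - (46/65 - 1/65*287) = 261412 - (46/65 - 287/65) = 261412 - 1*(-241/65) = 261412 + 241/65 = 16992021/65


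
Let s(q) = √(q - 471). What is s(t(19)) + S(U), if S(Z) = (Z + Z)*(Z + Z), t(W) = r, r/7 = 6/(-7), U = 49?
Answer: 9604 + 3*I*√53 ≈ 9604.0 + 21.84*I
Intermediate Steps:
r = -6 (r = 7*(6/(-7)) = 7*(6*(-⅐)) = 7*(-6/7) = -6)
t(W) = -6
S(Z) = 4*Z² (S(Z) = (2*Z)*(2*Z) = 4*Z²)
s(q) = √(-471 + q)
s(t(19)) + S(U) = √(-471 - 6) + 4*49² = √(-477) + 4*2401 = 3*I*√53 + 9604 = 9604 + 3*I*√53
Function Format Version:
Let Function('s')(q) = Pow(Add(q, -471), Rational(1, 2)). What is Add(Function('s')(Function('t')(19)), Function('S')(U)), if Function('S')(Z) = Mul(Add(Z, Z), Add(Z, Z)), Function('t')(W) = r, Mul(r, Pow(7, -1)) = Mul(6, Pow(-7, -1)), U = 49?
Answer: Add(9604, Mul(3, I, Pow(53, Rational(1, 2)))) ≈ Add(9604.0, Mul(21.840, I))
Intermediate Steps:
r = -6 (r = Mul(7, Mul(6, Pow(-7, -1))) = Mul(7, Mul(6, Rational(-1, 7))) = Mul(7, Rational(-6, 7)) = -6)
Function('t')(W) = -6
Function('S')(Z) = Mul(4, Pow(Z, 2)) (Function('S')(Z) = Mul(Mul(2, Z), Mul(2, Z)) = Mul(4, Pow(Z, 2)))
Function('s')(q) = Pow(Add(-471, q), Rational(1, 2))
Add(Function('s')(Function('t')(19)), Function('S')(U)) = Add(Pow(Add(-471, -6), Rational(1, 2)), Mul(4, Pow(49, 2))) = Add(Pow(-477, Rational(1, 2)), Mul(4, 2401)) = Add(Mul(3, I, Pow(53, Rational(1, 2))), 9604) = Add(9604, Mul(3, I, Pow(53, Rational(1, 2))))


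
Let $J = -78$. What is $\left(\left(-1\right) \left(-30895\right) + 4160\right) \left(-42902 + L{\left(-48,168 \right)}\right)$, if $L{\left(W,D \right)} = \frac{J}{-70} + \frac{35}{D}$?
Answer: $- \frac{84217461753}{56} \approx -1.5039 \cdot 10^{9}$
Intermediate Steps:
$L{\left(W,D \right)} = \frac{39}{35} + \frac{35}{D}$ ($L{\left(W,D \right)} = - \frac{78}{-70} + \frac{35}{D} = \left(-78\right) \left(- \frac{1}{70}\right) + \frac{35}{D} = \frac{39}{35} + \frac{35}{D}$)
$\left(\left(-1\right) \left(-30895\right) + 4160\right) \left(-42902 + L{\left(-48,168 \right)}\right) = \left(\left(-1\right) \left(-30895\right) + 4160\right) \left(-42902 + \left(\frac{39}{35} + \frac{35}{168}\right)\right) = \left(30895 + 4160\right) \left(-42902 + \left(\frac{39}{35} + 35 \cdot \frac{1}{168}\right)\right) = 35055 \left(-42902 + \left(\frac{39}{35} + \frac{5}{24}\right)\right) = 35055 \left(-42902 + \frac{1111}{840}\right) = 35055 \left(- \frac{36036569}{840}\right) = - \frac{84217461753}{56}$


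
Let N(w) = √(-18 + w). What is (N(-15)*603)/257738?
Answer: 603*I*√33/257738 ≈ 0.01344*I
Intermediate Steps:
(N(-15)*603)/257738 = (√(-18 - 15)*603)/257738 = (√(-33)*603)*(1/257738) = ((I*√33)*603)*(1/257738) = (603*I*√33)*(1/257738) = 603*I*√33/257738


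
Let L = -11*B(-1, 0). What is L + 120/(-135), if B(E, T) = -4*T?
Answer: -8/9 ≈ -0.88889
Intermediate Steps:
L = 0 (L = -(-44)*0 = -11*0 = 0)
L + 120/(-135) = 0 + 120/(-135) = 0 + 120*(-1/135) = 0 - 8/9 = -8/9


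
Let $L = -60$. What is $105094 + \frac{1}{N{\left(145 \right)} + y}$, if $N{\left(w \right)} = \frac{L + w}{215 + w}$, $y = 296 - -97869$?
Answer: $\frac{742793567390}{7067897} \approx 1.0509 \cdot 10^{5}$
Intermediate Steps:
$y = 98165$ ($y = 296 + 97869 = 98165$)
$N{\left(w \right)} = \frac{-60 + w}{215 + w}$
$105094 + \frac{1}{N{\left(145 \right)} + y} = 105094 + \frac{1}{\frac{-60 + 145}{215 + 145} + 98165} = 105094 + \frac{1}{\frac{1}{360} \cdot 85 + 98165} = 105094 + \frac{1}{\frac{17}{72} + 98165} = 105094 + \frac{1}{\frac{7067897}{72}} = 105094 + \frac{72}{7067897} = \frac{742793567390}{7067897}$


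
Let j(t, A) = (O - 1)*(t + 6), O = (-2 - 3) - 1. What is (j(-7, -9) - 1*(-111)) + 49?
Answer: 167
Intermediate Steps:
O = -6 (O = -5 - 1 = -6)
j(t, A) = -42 - 7*t (j(t, A) = (-6 - 1)*(t + 6) = -7*(6 + t) = -42 - 7*t)
(j(-7, -9) - 1*(-111)) + 49 = ((-42 - 7*(-7)) - 1*(-111)) + 49 = ((-42 + 49) + 111) + 49 = (7 + 111) + 49 = 118 + 49 = 167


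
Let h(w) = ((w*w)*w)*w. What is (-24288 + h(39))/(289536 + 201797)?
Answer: 2289153/491333 ≈ 4.6591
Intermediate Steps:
h(w) = w⁴ (h(w) = (w²*w)*w = w³*w = w⁴)
(-24288 + h(39))/(289536 + 201797) = (-24288 + 39⁴)/(289536 + 201797) = (-24288 + 2313441)/491333 = 2289153*(1/491333) = 2289153/491333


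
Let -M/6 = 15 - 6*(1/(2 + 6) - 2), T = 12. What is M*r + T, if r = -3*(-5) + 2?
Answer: -5331/2 ≈ -2665.5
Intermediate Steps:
M = -315/2 (M = -6*(15 - 6*(1/(2 + 6) - 2)) = -6*(15 - 6*(1/8 - 2)) = -6*(15 - 6*(⅛ - 2)) = -6*(15 - 6*(-15)/8) = -6*(15 - 1*(-45/4)) = -6*(15 + 45/4) = -6*105/4 = -315/2 ≈ -157.50)
r = 17 (r = 15 + 2 = 17)
M*r + T = -315/2*17 + 12 = -5355/2 + 12 = -5331/2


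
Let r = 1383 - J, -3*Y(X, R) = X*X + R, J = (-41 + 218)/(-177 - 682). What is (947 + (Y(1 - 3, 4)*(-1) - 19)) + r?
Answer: 5962850/2577 ≈ 2313.9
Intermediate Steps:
J = -177/859 (J = 177/(-859) = 177*(-1/859) = -177/859 ≈ -0.20605)
Y(X, R) = -R/3 - X**2/3 (Y(X, R) = -(X*X + R)/3 = -(X**2 + R)/3 = -(R + X**2)/3 = -R/3 - X**2/3)
r = 1188174/859 (r = 1383 - 1*(-177/859) = 1383 + 177/859 = 1188174/859 ≈ 1383.2)
(947 + (Y(1 - 3, 4)*(-1) - 19)) + r = (947 + ((-1/3*4 - (1 - 3)**2/3)*(-1) - 19)) + 1188174/859 = (947 + ((-4/3 - 1/3*(-2)**2)*(-1) - 19)) + 1188174/859 = (947 + ((-4/3 - 1/3*4)*(-1) - 19)) + 1188174/859 = (947 + ((-4/3 - 4/3)*(-1) - 19)) + 1188174/859 = (947 + (-8/3*(-1) - 19)) + 1188174/859 = (947 + (8/3 - 19)) + 1188174/859 = (947 - 49/3) + 1188174/859 = 2792/3 + 1188174/859 = 5962850/2577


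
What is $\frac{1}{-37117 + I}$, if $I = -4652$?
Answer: $- \frac{1}{41769} \approx -2.3941 \cdot 10^{-5}$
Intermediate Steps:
$\frac{1}{-37117 + I} = \frac{1}{-37117 - 4652} = \frac{1}{-41769} = - \frac{1}{41769}$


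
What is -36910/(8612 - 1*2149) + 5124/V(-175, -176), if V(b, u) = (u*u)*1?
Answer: -277551937/50049472 ≈ -5.5455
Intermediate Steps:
V(b, u) = u**2 (V(b, u) = u**2*1 = u**2)
-36910/(8612 - 1*2149) + 5124/V(-175, -176) = -36910/(8612 - 1*2149) + 5124/((-176)**2) = -36910/(8612 - 2149) + 5124/30976 = -36910/6463 + 5124*(1/30976) = -36910*1/6463 + 1281/7744 = -36910/6463 + 1281/7744 = -277551937/50049472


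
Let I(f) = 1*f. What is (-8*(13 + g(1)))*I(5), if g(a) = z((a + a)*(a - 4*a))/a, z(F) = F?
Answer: -280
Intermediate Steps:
I(f) = f
g(a) = -6*a (g(a) = ((a + a)*(a - 4*a))/a = ((2*a)*(-3*a))/a = (-6*a**2)/a = -6*a)
(-8*(13 + g(1)))*I(5) = -8*(13 - 6*1)*5 = -8*(13 - 6)*5 = -8*7*5 = -56*5 = -280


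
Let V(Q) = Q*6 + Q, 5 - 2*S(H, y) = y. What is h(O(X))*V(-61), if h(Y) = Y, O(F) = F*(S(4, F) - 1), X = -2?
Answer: 2135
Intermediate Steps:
S(H, y) = 5/2 - y/2
O(F) = F*(3/2 - F/2) (O(F) = F*((5/2 - F/2) - 1) = F*(3/2 - F/2))
V(Q) = 7*Q (V(Q) = 6*Q + Q = 7*Q)
h(O(X))*V(-61) = ((½)*(-2)*(3 - 1*(-2)))*(7*(-61)) = ((½)*(-2)*(3 + 2))*(-427) = ((½)*(-2)*5)*(-427) = -5*(-427) = 2135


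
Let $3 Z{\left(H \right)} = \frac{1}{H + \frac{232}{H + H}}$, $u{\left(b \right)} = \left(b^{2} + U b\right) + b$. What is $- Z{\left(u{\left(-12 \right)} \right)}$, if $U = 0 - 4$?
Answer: $- \frac{15}{8129} \approx -0.0018452$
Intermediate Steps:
$U = -4$
$u{\left(b \right)} = b^{2} - 3 b$ ($u{\left(b \right)} = \left(b^{2} - 4 b\right) + b = b^{2} - 3 b$)
$Z{\left(H \right)} = \frac{1}{3 \left(H + \frac{116}{H}\right)}$ ($Z{\left(H \right)} = \frac{1}{3 \left(H + \frac{232}{H + H}\right)} = \frac{1}{3 \left(H + \frac{232}{2 H}\right)} = \frac{1}{3 \left(H + 232 \frac{1}{2 H}\right)} = \frac{1}{3 \left(H + \frac{116}{H}\right)}$)
$- Z{\left(u{\left(-12 \right)} \right)} = - \frac{\left(-12\right) \left(-3 - 12\right)}{3 \left(116 + \left(- 12 \left(-3 - 12\right)\right)^{2}\right)} = - \frac{\left(-12\right) \left(-15\right)}{3 \left(116 + \left(\left(-12\right) \left(-15\right)\right)^{2}\right)} = - \frac{180}{3 \left(116 + 180^{2}\right)} = - \frac{180}{3 \left(116 + 32400\right)} = - \frac{180}{3 \cdot 32516} = \left(-1\right) \frac{15}{8129} = - \frac{15}{8129}$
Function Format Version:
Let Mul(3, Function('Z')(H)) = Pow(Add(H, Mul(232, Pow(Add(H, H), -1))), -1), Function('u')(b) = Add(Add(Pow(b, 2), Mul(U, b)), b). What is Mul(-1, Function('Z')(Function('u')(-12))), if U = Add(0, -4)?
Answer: Rational(-15, 8129) ≈ -0.0018452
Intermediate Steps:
U = -4
Function('u')(b) = Add(Pow(b, 2), Mul(-3, b)) (Function('u')(b) = Add(Add(Pow(b, 2), Mul(-4, b)), b) = Add(Pow(b, 2), Mul(-3, b)))
Function('Z')(H) = Mul(Rational(1, 3), Pow(Add(H, Mul(116, Pow(H, -1))), -1)) (Function('Z')(H) = Mul(Rational(1, 3), Pow(Add(H, Mul(232, Pow(Add(H, H), -1))), -1)) = Mul(Rational(1, 3), Pow(Add(H, Mul(232, Pow(Mul(2, H), -1))), -1)) = Mul(Rational(1, 3), Pow(Add(H, Mul(232, Mul(Rational(1, 2), Pow(H, -1)))), -1)) = Mul(Rational(1, 3), Pow(Add(H, Mul(116, Pow(H, -1))), -1)))
Mul(-1, Function('Z')(Function('u')(-12))) = Mul(-1, Mul(Rational(1, 3), Mul(-12, Add(-3, -12)), Pow(Add(116, Pow(Mul(-12, Add(-3, -12)), 2)), -1))) = Mul(-1, Mul(Rational(1, 3), Mul(-12, -15), Pow(Add(116, Pow(Mul(-12, -15), 2)), -1))) = Mul(-1, Mul(Rational(1, 3), 180, Pow(Add(116, Pow(180, 2)), -1))) = Mul(-1, Mul(Rational(1, 3), 180, Pow(Add(116, 32400), -1))) = Mul(-1, Mul(Rational(1, 3), 180, Pow(32516, -1))) = Mul(-1, Mul(Rational(1, 3), 180, Rational(1, 32516))) = Mul(-1, Rational(15, 8129)) = Rational(-15, 8129)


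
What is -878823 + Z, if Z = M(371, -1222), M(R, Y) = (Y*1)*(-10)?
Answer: -866603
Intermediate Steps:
M(R, Y) = -10*Y (M(R, Y) = Y*(-10) = -10*Y)
Z = 12220 (Z = -10*(-1222) = 12220)
-878823 + Z = -878823 + 12220 = -866603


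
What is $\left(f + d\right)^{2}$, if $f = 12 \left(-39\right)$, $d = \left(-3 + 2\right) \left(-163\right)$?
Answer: $93025$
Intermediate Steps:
$d = 163$ ($d = \left(-1\right) \left(-163\right) = 163$)
$f = -468$
$\left(f + d\right)^{2} = \left(-468 + 163\right)^{2} = \left(-305\right)^{2} = 93025$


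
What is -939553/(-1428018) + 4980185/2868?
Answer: 395249358963/227530868 ≈ 1737.1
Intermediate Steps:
-939553/(-1428018) + 4980185/2868 = -939553*(-1/1428018) + 4980185*(1/2868) = 939553/1428018 + 4980185/2868 = 395249358963/227530868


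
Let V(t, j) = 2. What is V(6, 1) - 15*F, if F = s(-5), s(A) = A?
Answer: 77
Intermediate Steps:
F = -5
V(6, 1) - 15*F = 2 - 15*(-5) = 2 + 75 = 77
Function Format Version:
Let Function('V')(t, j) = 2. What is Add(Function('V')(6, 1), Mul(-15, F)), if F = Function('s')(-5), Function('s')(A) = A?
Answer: 77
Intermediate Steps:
F = -5
Add(Function('V')(6, 1), Mul(-15, F)) = Add(2, Mul(-15, -5)) = Add(2, 75) = 77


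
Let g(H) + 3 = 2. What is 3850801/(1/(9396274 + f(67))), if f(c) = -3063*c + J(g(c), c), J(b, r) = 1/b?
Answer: 35392912232652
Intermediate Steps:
g(H) = -1 (g(H) = -3 + 2 = -1)
f(c) = -1 - 3063*c (f(c) = -3063*c + 1/(-1) = -3063*c - 1 = -1 - 3063*c)
3850801/(1/(9396274 + f(67))) = 3850801/(1/(9396274 + (-1 - 3063*67))) = 3850801/(1/(9396274 + (-1 - 205221))) = 3850801/(1/(9396274 - 205222)) = 3850801/(1/9191052) = 3850801*9191052 = 35392912232652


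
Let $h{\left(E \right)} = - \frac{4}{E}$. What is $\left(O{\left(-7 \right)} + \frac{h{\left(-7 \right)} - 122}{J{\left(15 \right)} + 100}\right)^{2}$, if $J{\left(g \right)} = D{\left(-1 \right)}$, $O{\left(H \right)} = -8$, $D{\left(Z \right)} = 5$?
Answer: $\frac{1811716}{21609} \approx 83.841$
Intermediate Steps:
$J{\left(g \right)} = 5$
$\left(O{\left(-7 \right)} + \frac{h{\left(-7 \right)} - 122}{J{\left(15 \right)} + 100}\right)^{2} = \left(-8 + \frac{- \frac{4}{-7} - 122}{5 + 100}\right)^{2} = \left(-8 + \frac{\left(-4\right) \left(- \frac{1}{7}\right) - 122}{105}\right)^{2} = \left(-8 + \left(\frac{4}{7} - 122\right) \frac{1}{105}\right)^{2} = \left(-8 - \frac{170}{147}\right)^{2} = \left(- \frac{1346}{147}\right)^{2} = \frac{1811716}{21609}$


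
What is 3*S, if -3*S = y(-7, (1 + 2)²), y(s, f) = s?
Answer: 7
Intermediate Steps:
S = 7/3 (S = -⅓*(-7) = 7/3 ≈ 2.3333)
3*S = 3*(7/3) = 7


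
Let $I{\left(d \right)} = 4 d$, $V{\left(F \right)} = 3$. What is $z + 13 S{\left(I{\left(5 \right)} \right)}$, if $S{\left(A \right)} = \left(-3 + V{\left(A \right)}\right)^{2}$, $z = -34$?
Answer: $-34$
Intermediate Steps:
$S{\left(A \right)} = 0$ ($S{\left(A \right)} = \left(-3 + 3\right)^{2} = 0^{2} = 0$)
$z + 13 S{\left(I{\left(5 \right)} \right)} = -34 + 13 \cdot 0 = -34 + 0 = -34$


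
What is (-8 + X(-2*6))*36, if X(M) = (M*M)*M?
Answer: -62496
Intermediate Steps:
X(M) = M³ (X(M) = M²*M = M³)
(-8 + X(-2*6))*36 = (-8 + (-2*6)³)*36 = (-8 + (-12)³)*36 = (-8 - 1728)*36 = -1736*36 = -62496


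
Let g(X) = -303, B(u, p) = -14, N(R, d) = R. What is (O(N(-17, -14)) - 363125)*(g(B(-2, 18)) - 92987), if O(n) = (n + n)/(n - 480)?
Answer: 16836334659390/497 ≈ 3.3876e+10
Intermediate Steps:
O(n) = 2*n/(-480 + n) (O(n) = (2*n)/(-480 + n) = 2*n/(-480 + n))
(O(N(-17, -14)) - 363125)*(g(B(-2, 18)) - 92987) = (2*(-17)/(-480 - 17) - 363125)*(-303 - 92987) = (2*(-17)/(-497) - 363125)*(-93290) = (2*(-17)*(-1/497) - 363125)*(-93290) = (34/497 - 363125)*(-93290) = -180473091/497*(-93290) = 16836334659390/497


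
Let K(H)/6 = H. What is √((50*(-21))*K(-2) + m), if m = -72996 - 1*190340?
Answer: 4*I*√15671 ≈ 500.74*I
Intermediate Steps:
K(H) = 6*H
m = -263336 (m = -72996 - 190340 = -263336)
√((50*(-21))*K(-2) + m) = √((50*(-21))*(6*(-2)) - 263336) = √(-1050*(-12) - 263336) = √(12600 - 263336) = √(-250736) = 4*I*√15671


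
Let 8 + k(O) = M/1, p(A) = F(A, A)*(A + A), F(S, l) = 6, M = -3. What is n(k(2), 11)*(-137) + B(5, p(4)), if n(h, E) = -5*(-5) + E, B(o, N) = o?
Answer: -4927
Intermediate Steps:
p(A) = 12*A (p(A) = 6*(A + A) = 6*(2*A) = 12*A)
k(O) = -11 (k(O) = -8 - 3/1 = -8 - 3*1 = -8 - 3 = -11)
n(h, E) = 25 + E
n(k(2), 11)*(-137) + B(5, p(4)) = (25 + 11)*(-137) + 5 = 36*(-137) + 5 = -4932 + 5 = -4927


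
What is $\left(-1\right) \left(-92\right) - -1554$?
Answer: $1646$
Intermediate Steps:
$\left(-1\right) \left(-92\right) - -1554 = 92 + 1554 = 1646$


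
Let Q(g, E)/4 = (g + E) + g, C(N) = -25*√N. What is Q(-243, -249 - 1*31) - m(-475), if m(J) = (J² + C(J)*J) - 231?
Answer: -228458 - 59375*I*√19 ≈ -2.2846e+5 - 2.5881e+5*I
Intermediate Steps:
Q(g, E) = 4*E + 8*g (Q(g, E) = 4*((g + E) + g) = 4*((E + g) + g) = 4*(E + 2*g) = 4*E + 8*g)
m(J) = -231 + J² - 25*J^(3/2) (m(J) = (J² + (-25*√J)*J) - 231 = (J² - 25*J^(3/2)) - 231 = -231 + J² - 25*J^(3/2))
Q(-243, -249 - 1*31) - m(-475) = (4*(-249 - 1*31) + 8*(-243)) - (-231 + (-475)² - (-59375)*I*√19) = (4*(-249 - 31) - 1944) - (-231 + 225625 - (-59375)*I*√19) = (4*(-280) - 1944) - (-231 + 225625 + 59375*I*√19) = (-1120 - 1944) - (225394 + 59375*I*√19) = -3064 + (-225394 - 59375*I*√19) = -228458 - 59375*I*√19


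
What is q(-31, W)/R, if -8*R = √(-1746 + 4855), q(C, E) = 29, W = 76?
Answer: -232*√3109/3109 ≈ -4.1608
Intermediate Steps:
R = -√3109/8 (R = -√(-1746 + 4855)/8 = -√3109/8 ≈ -6.9698)
q(-31, W)/R = 29/((-√3109/8)) = 29*(-8*√3109/3109) = -232*√3109/3109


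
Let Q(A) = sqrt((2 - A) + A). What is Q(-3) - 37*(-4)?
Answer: 148 + sqrt(2) ≈ 149.41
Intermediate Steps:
Q(A) = sqrt(2)
Q(-3) - 37*(-4) = sqrt(2) - 37*(-4) = sqrt(2) + 148 = 148 + sqrt(2)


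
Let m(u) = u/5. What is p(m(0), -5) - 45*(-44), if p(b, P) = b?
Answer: 1980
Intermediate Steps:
m(u) = u/5 (m(u) = u*(⅕) = u/5)
p(m(0), -5) - 45*(-44) = (⅕)*0 - 45*(-44) = 0 + 1980 = 1980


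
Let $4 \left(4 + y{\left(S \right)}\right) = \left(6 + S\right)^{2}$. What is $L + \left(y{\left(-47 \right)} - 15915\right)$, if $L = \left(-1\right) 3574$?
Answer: $- \frac{76291}{4} \approx -19073.0$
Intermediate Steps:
$y{\left(S \right)} = -4 + \frac{\left(6 + S\right)^{2}}{4}$
$L = -3574$
$L + \left(y{\left(-47 \right)} - 15915\right) = -3574 - \left(15919 - \frac{\left(6 - 47\right)^{2}}{4}\right) = -3574 - \left(15919 - \frac{1681}{4}\right) = -3574 + \left(\left(-4 + \frac{1}{4} \cdot 1681\right) - 15915\right) = -3574 + \left(\left(-4 + \frac{1681}{4}\right) - 15915\right) = -3574 + \left(\frac{1665}{4} - 15915\right) = -3574 - \frac{61995}{4} = - \frac{76291}{4}$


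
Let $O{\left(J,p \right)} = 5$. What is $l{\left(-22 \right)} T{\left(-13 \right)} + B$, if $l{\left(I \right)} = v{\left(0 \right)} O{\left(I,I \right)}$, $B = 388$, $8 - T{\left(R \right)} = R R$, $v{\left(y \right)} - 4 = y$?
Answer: $-2832$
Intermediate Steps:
$v{\left(y \right)} = 4 + y$
$T{\left(R \right)} = 8 - R^{2}$ ($T{\left(R \right)} = 8 - R R = 8 - R^{2}$)
$l{\left(I \right)} = 20$ ($l{\left(I \right)} = \left(4 + 0\right) 5 = 4 \cdot 5 = 20$)
$l{\left(-22 \right)} T{\left(-13 \right)} + B = 20 \left(8 - \left(-13\right)^{2}\right) + 388 = 20 \left(8 - 169\right) + 388 = 20 \left(-161\right) + 388 = -3220 + 388 = -2832$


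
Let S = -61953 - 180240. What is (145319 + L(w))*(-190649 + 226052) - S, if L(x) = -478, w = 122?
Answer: 5128048116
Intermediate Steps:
S = -242193
(145319 + L(w))*(-190649 + 226052) - S = (145319 - 478)*(-190649 + 226052) - 1*(-242193) = 144841*35403 + 242193 = 5127805923 + 242193 = 5128048116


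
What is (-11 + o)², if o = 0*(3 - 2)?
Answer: 121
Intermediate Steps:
o = 0 (o = 0*1 = 0)
(-11 + o)² = (-11 + 0)² = (-11)² = 121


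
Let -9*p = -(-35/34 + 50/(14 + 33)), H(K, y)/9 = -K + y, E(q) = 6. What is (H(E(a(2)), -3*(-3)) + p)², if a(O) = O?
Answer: 150830480161/206841924 ≈ 729.21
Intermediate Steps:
H(K, y) = -9*K + 9*y (H(K, y) = 9*(-K + y) = 9*(y - K) = -9*K + 9*y)
p = 55/14382 (p = -(-1)*(-35/34 + 50/(14 + 33))/9 = -(-1)*(-35*1/34 + 50/47)/9 = -(-1)*(-35/34 + 50*(1/47))/9 = -(-1)*(-35/34 + 50/47)/9 = -(-1)*55/(9*1598) = -⅑*(-55/1598) = 55/14382 ≈ 0.0038242)
(H(E(a(2)), -3*(-3)) + p)² = ((-9*6 + 9*(-3*(-3))) + 55/14382)² = ((-54 + 9*9) + 55/14382)² = ((-54 + 81) + 55/14382)² = (27 + 55/14382)² = (388369/14382)² = 150830480161/206841924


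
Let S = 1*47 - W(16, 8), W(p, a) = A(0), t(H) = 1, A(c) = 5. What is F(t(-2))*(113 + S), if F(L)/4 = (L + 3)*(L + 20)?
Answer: 52080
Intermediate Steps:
W(p, a) = 5
F(L) = 4*(3 + L)*(20 + L) (F(L) = 4*((L + 3)*(L + 20)) = 4*((3 + L)*(20 + L)) = 4*(3 + L)*(20 + L))
S = 42 (S = 1*47 - 1*5 = 47 - 5 = 42)
F(t(-2))*(113 + S) = (240 + 4*1² + 92*1)*(113 + 42) = (240 + 4*1 + 92)*155 = (240 + 4 + 92)*155 = 336*155 = 52080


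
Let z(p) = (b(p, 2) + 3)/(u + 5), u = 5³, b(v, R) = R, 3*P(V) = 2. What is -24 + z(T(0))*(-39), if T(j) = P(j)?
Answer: -51/2 ≈ -25.500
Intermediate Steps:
P(V) = ⅔ (P(V) = (⅓)*2 = ⅔)
T(j) = ⅔
u = 125
z(p) = 1/26 (z(p) = (2 + 3)/(125 + 5) = 5/130 = 5*(1/130) = 1/26)
-24 + z(T(0))*(-39) = -24 + (1/26)*(-39) = -24 - 3/2 = -51/2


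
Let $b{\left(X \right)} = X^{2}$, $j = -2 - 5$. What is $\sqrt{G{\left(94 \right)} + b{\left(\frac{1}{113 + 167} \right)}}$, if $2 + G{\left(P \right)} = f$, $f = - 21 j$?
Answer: $\frac{\sqrt{11368001}}{280} \approx 12.042$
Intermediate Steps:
$j = -7$
$f = 147$ ($f = \left(-21\right) \left(-7\right) = 147$)
$G{\left(P \right)} = 145$ ($G{\left(P \right)} = -2 + 147 = 145$)
$\sqrt{G{\left(94 \right)} + b{\left(\frac{1}{113 + 167} \right)}} = \sqrt{145 + \left(\frac{1}{113 + 167}\right)^{2}} = \sqrt{145 + \left(\frac{1}{280}\right)^{2}} = \sqrt{145 + \frac{1}{78400}} = \sqrt{\frac{11368001}{78400}} = \frac{\sqrt{11368001}}{280}$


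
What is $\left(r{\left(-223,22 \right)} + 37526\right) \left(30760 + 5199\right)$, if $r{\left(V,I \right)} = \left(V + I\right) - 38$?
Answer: $1340803233$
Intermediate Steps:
$r{\left(V,I \right)} = -38 + I + V$ ($r{\left(V,I \right)} = \left(I + V\right) - 38 = -38 + I + V$)
$\left(r{\left(-223,22 \right)} + 37526\right) \left(30760 + 5199\right) = \left(\left(-38 + 22 - 223\right) + 37526\right) \left(30760 + 5199\right) = \left(-239 + 37526\right) 35959 = 37287 \cdot 35959 = 1340803233$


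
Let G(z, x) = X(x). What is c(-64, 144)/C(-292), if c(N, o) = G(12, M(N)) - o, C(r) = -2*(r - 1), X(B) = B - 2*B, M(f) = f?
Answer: -40/293 ≈ -0.13652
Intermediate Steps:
X(B) = -B (X(B) = B - 2*B = -B)
G(z, x) = -x
C(r) = 2 - 2*r (C(r) = -2*(-1 + r) = 2 - 2*r)
c(N, o) = -N - o
c(-64, 144)/C(-292) = (-1*(-64) - 1*144)/(2 - 2*(-292)) = (64 - 144)/(2 + 584) = -80/586 = -80*1/586 = -40/293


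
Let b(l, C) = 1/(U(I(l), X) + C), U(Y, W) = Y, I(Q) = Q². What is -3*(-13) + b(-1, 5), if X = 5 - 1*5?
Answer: 235/6 ≈ 39.167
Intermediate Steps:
X = 0 (X = 5 - 5 = 0)
b(l, C) = 1/(C + l²) (b(l, C) = 1/(l² + C) = 1/(C + l²))
-3*(-13) + b(-1, 5) = -3*(-13) + 1/(5 + (-1)²) = 39 + 1/(5 + 1) = 39 + 1/6 = 39 + ⅙ = 235/6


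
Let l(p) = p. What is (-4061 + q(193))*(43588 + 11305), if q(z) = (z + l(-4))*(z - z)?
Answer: -222920473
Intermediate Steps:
q(z) = 0 (q(z) = (z - 4)*(z - z) = (-4 + z)*0 = 0)
(-4061 + q(193))*(43588 + 11305) = (-4061 + 0)*(43588 + 11305) = -4061*54893 = -222920473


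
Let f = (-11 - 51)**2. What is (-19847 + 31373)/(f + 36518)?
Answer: 1921/6727 ≈ 0.28557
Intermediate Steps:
f = 3844 (f = (-62)**2 = 3844)
(-19847 + 31373)/(f + 36518) = (-19847 + 31373)/(3844 + 36518) = 11526/40362 = 11526*(1/40362) = 1921/6727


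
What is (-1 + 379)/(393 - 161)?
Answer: 189/116 ≈ 1.6293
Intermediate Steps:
(-1 + 379)/(393 - 161) = 378/232 = 378*(1/232) = 189/116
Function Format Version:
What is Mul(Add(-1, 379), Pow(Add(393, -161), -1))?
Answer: Rational(189, 116) ≈ 1.6293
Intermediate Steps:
Mul(Add(-1, 379), Pow(Add(393, -161), -1)) = Mul(378, Pow(232, -1)) = Mul(378, Rational(1, 232)) = Rational(189, 116)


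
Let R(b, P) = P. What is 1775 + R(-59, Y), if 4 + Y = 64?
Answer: 1835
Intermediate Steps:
Y = 60 (Y = -4 + 64 = 60)
1775 + R(-59, Y) = 1775 + 60 = 1835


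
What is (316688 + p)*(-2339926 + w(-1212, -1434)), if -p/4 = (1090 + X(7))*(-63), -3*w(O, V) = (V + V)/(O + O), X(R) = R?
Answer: -420529222313570/303 ≈ -1.3879e+12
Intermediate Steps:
w(O, V) = -V/(3*O) (w(O, V) = -(V + V)/(3*(O + O)) = -2*V/(3*(2*O)) = -2*V*1/(2*O)/3 = -V/(3*O))
p = 276444 (p = -4*(1090 + 7)*(-63) = -4388*(-63) = -4*(-69111) = 276444)
(316688 + p)*(-2339926 + w(-1212, -1434)) = (316688 + 276444)*(-2339926 - ⅓*(-1434)/(-1212)) = 593132*(-2339926 - ⅓*(-1434)*(-1/1212)) = 593132*(-2339926 - 239/606) = 593132*(-1417995395/606) = -420529222313570/303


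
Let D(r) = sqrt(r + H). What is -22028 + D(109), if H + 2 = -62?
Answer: -22028 + 3*sqrt(5) ≈ -22021.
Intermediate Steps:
H = -64 (H = -2 - 62 = -64)
D(r) = sqrt(-64 + r) (D(r) = sqrt(r - 64) = sqrt(-64 + r))
-22028 + D(109) = -22028 + sqrt(-64 + 109) = -22028 + sqrt(45) = -22028 + 3*sqrt(5)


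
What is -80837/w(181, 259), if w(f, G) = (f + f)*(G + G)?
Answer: -80837/187516 ≈ -0.43109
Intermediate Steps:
w(f, G) = 4*G*f (w(f, G) = (2*f)*(2*G) = 4*G*f)
-80837/w(181, 259) = -80837/(4*259*181) = -80837/187516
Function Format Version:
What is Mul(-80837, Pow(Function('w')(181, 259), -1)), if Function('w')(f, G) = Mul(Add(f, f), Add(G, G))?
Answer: Rational(-80837, 187516) ≈ -0.43109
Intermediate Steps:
Function('w')(f, G) = Mul(4, G, f) (Function('w')(f, G) = Mul(Mul(2, f), Mul(2, G)) = Mul(4, G, f))
Mul(-80837, Pow(Function('w')(181, 259), -1)) = Mul(-80837, Pow(Mul(4, 259, 181), -1)) = Mul(-80837, Pow(187516, -1)) = Mul(-80837, Rational(1, 187516)) = Rational(-80837, 187516)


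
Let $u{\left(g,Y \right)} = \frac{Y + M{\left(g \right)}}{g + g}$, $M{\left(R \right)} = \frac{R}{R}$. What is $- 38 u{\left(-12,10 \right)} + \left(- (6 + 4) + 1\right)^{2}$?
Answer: $\frac{1181}{12} \approx 98.417$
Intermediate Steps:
$M{\left(R \right)} = 1$
$u{\left(g,Y \right)} = \frac{1 + Y}{2 g}$ ($u{\left(g,Y \right)} = \frac{Y + 1}{g + g} = \frac{1 + Y}{2 g}$)
$- 38 u{\left(-12,10 \right)} + \left(- (6 + 4) + 1\right)^{2} = - 38 \frac{1 + 10}{2 \left(-12\right)} + \left(- (6 + 4) + 1\right)^{2} = - 38 \cdot \frac{1}{2} \left(- \frac{1}{12}\right) 11 + \left(\left(-1\right) 10 + 1\right)^{2} = \left(-38\right) \left(- \frac{11}{24}\right) + \left(-10 + 1\right)^{2} = \frac{209}{12} + \left(-9\right)^{2} = \frac{209}{12} + 81 = \frac{1181}{12}$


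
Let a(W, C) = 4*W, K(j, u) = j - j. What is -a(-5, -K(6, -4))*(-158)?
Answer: -3160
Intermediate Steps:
K(j, u) = 0
-a(-5, -K(6, -4))*(-158) = -4*(-5)*(-158) = -(-20)*(-158) = -1*3160 = -3160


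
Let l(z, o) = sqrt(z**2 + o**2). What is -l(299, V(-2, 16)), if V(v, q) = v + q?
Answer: -sqrt(89597) ≈ -299.33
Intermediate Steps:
V(v, q) = q + v
l(z, o) = sqrt(o**2 + z**2)
-l(299, V(-2, 16)) = -sqrt((16 - 2)**2 + 299**2) = -sqrt(14**2 + 89401) = -sqrt(196 + 89401) = -sqrt(89597)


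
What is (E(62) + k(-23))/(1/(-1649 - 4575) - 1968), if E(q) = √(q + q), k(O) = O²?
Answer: -3292496/12248833 - 12448*√31/12248833 ≈ -0.27446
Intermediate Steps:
E(q) = √2*√q (E(q) = √(2*q) = √2*√q)
(E(62) + k(-23))/(1/(-1649 - 4575) - 1968) = (√2*√62 + (-23)²)/(1/(-1649 - 4575) - 1968) = (2*√31 + 529)/(1/(-6224) - 1968) = (529 + 2*√31)/(-1/6224 - 1968) = (529 + 2*√31)/(-12248833/6224) = (529 + 2*√31)*(-6224/12248833) = -3292496/12248833 - 12448*√31/12248833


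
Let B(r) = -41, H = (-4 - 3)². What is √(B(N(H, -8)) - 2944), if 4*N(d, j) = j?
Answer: I*√2985 ≈ 54.635*I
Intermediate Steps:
H = 49 (H = (-7)² = 49)
N(d, j) = j/4
√(B(N(H, -8)) - 2944) = √(-41 - 2944) = √(-2985) = I*√2985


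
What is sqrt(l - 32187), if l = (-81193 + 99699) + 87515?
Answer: sqrt(73834) ≈ 271.72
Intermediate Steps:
l = 106021 (l = 18506 + 87515 = 106021)
sqrt(l - 32187) = sqrt(106021 - 32187) = sqrt(73834)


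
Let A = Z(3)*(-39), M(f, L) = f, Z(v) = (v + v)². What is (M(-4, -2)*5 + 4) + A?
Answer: -1420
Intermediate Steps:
Z(v) = 4*v² (Z(v) = (2*v)² = 4*v²)
A = -1404 (A = (4*3²)*(-39) = (4*9)*(-39) = 36*(-39) = -1404)
(M(-4, -2)*5 + 4) + A = (-4*5 + 4) - 1404 = (-20 + 4) - 1404 = -16 - 1404 = -1420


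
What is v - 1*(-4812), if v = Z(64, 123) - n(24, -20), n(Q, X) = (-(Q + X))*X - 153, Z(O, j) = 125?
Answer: 5010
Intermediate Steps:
n(Q, X) = -153 + X*(-Q - X) (n(Q, X) = (-Q - X)*X - 153 = X*(-Q - X) - 153 = -153 + X*(-Q - X))
v = 198 (v = 125 - (-153 - 1*(-20)² - 1*24*(-20)) = 125 - (-153 - 1*400 + 480) = 125 - (-153 - 400 + 480) = 125 - 1*(-73) = 125 + 73 = 198)
v - 1*(-4812) = 198 - 1*(-4812) = 198 + 4812 = 5010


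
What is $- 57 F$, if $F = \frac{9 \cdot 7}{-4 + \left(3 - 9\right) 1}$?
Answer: $\frac{3591}{10} \approx 359.1$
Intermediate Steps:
$F = - \frac{63}{10}$ ($F = \frac{63}{-4 + \left(3 - 9\right) 1} = \frac{63}{-4 - 6} = \frac{63}{-10} = 63 \left(- \frac{1}{10}\right) = - \frac{63}{10} \approx -6.3$)
$- 57 F = \left(-57\right) \left(- \frac{63}{10}\right) = \frac{3591}{10}$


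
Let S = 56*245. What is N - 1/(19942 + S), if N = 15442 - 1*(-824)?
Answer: 547546091/33662 ≈ 16266.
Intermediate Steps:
S = 13720
N = 16266 (N = 15442 + 824 = 16266)
N - 1/(19942 + S) = 16266 - 1/(19942 + 13720) = 16266 - 1/33662 = 547546091/33662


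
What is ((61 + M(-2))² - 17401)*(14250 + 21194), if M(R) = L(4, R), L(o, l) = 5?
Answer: -462366980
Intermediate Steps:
M(R) = 5
((61 + M(-2))² - 17401)*(14250 + 21194) = ((61 + 5)² - 17401)*(14250 + 21194) = (66² - 17401)*35444 = (4356 - 17401)*35444 = -13045*35444 = -462366980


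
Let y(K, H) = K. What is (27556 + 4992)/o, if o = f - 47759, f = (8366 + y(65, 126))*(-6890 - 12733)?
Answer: -8137/41372318 ≈ -0.00019668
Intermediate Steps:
f = -165441513 (f = (8366 + 65)*(-6890 - 12733) = 8431*(-19623) = -165441513)
o = -165489272 (o = -165441513 - 47759 = -165489272)
(27556 + 4992)/o = (27556 + 4992)/(-165489272) = 32548*(-1/165489272) = -8137/41372318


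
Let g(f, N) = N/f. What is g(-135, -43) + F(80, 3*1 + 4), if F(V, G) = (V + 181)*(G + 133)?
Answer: 4932943/135 ≈ 36540.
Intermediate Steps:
F(V, G) = (133 + G)*(181 + V) (F(V, G) = (181 + V)*(133 + G) = (133 + G)*(181 + V))
g(-135, -43) + F(80, 3*1 + 4) = -43/(-135) + (24073 + 133*80 + 181*(3*1 + 4) + (3*1 + 4)*80) = -43*(-1/135) + (24073 + 10640 + 181*(3 + 4) + (3 + 4)*80) = 43/135 + (24073 + 10640 + 181*7 + 7*80) = 43/135 + (24073 + 10640 + 1267 + 560) = 43/135 + 36540 = 4932943/135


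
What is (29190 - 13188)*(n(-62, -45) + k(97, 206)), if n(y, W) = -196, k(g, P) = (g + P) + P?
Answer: 5008626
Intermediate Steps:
k(g, P) = g + 2*P (k(g, P) = (P + g) + P = g + 2*P)
(29190 - 13188)*(n(-62, -45) + k(97, 206)) = (29190 - 13188)*(-196 + (97 + 2*206)) = 16002*(-196 + (97 + 412)) = 16002*(-196 + 509) = 16002*313 = 5008626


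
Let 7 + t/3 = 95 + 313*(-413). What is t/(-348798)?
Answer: 129181/116266 ≈ 1.1111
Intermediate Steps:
t = -387543 (t = -21 + 3*(95 + 313*(-413)) = -21 + 3*(95 - 129269) = -21 + 3*(-129174) = -21 - 387522 = -387543)
t/(-348798) = -387543/(-348798) = -387543*(-1/348798) = 129181/116266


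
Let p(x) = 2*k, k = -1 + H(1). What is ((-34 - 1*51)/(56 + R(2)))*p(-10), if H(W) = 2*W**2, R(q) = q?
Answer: -85/29 ≈ -2.9310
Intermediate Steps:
k = 1 (k = -1 + 2*1**2 = -1 + 2*1 = -1 + 2 = 1)
p(x) = 2 (p(x) = 2*1 = 2)
((-34 - 1*51)/(56 + R(2)))*p(-10) = ((-34 - 1*51)/(56 + 2))*2 = ((-34 - 51)/58)*2 = -85*1/58*2 = -85/58*2 = -85/29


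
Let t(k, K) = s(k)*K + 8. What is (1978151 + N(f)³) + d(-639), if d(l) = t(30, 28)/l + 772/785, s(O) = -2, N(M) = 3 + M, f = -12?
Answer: 330635022506/167205 ≈ 1.9774e+6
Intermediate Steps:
t(k, K) = 8 - 2*K (t(k, K) = -2*K + 8 = 8 - 2*K)
d(l) = 772/785 - 48/l (d(l) = (8 - 2*28)/l + 772/785 = (8 - 56)/l + 772*(1/785) = -48/l + 772/785 = 772/785 - 48/l)
(1978151 + N(f)³) + d(-639) = (1978151 + (3 - 12)³) + (772/785 - 48/(-639)) = (1978151 + (-9)³) + (772/785 - 48*(-1/639)) = (1978151 - 729) + (772/785 + 16/213) = 1977422 + 176996/167205 = 330635022506/167205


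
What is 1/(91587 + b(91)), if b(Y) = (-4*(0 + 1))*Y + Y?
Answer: 1/91314 ≈ 1.0951e-5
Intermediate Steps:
b(Y) = -3*Y (b(Y) = (-4*1)*Y + Y = -4*Y + Y = -3*Y)
1/(91587 + b(91)) = 1/(91587 - 3*91) = 1/(91587 - 273) = 1/91314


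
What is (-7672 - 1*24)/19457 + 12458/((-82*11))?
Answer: -124668549/8775107 ≈ -14.207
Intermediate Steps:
(-7672 - 1*24)/19457 + 12458/((-82*11)) = (-7672 - 24)*(1/19457) + 12458/(-902) = -7696*1/19457 + 12458*(-1/902) = -7696/19457 - 6229/451 = -124668549/8775107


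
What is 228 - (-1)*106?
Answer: 334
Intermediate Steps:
228 - (-1)*106 = 228 - 1*(-106) = 228 + 106 = 334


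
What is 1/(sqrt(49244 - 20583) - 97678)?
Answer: -97678/9540963023 - sqrt(28661)/9540963023 ≈ -1.0255e-5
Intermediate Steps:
1/(sqrt(49244 - 20583) - 97678) = 1/(sqrt(28661) - 97678) = 1/(-97678 + sqrt(28661))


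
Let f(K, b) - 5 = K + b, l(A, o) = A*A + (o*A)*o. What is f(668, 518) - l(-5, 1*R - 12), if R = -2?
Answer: 2146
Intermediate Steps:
l(A, o) = A**2 + A*o**2 (l(A, o) = A**2 + (A*o)*o = A**2 + A*o**2)
f(K, b) = 5 + K + b (f(K, b) = 5 + (K + b) = 5 + K + b)
f(668, 518) - l(-5, 1*R - 12) = (5 + 668 + 518) - (-5)*(-5 + (1*(-2) - 12)**2) = 1191 - (-5)*(-5 + (-2 - 12)**2) = 1191 - (-5)*(-5 + (-14)**2) = 1191 - (-5)*(-5 + 196) = 1191 - (-5)*191 = 1191 - 1*(-955) = 1191 + 955 = 2146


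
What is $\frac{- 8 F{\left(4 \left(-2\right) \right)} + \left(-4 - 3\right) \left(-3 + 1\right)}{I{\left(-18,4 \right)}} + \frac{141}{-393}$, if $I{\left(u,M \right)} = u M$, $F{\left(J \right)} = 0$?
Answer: $- \frac{2609}{4716} \approx -0.55322$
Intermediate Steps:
$I{\left(u,M \right)} = M u$
$\frac{- 8 F{\left(4 \left(-2\right) \right)} + \left(-4 - 3\right) \left(-3 + 1\right)}{I{\left(-18,4 \right)}} + \frac{141}{-393} = \frac{\left(-8\right) 0 + \left(-4 - 3\right) \left(-3 + 1\right)}{4 \left(-18\right)} + \frac{141}{-393} = \frac{0 - -14}{-72} + 141 \left(- \frac{1}{393}\right) = \left(0 + 14\right) \left(- \frac{1}{72}\right) - \frac{47}{131} = 14 \left(- \frac{1}{72}\right) - \frac{47}{131} = - \frac{7}{36} - \frac{47}{131} = - \frac{2609}{4716}$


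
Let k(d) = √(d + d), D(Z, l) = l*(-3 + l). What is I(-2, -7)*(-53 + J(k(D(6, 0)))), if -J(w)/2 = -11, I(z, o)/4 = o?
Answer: 868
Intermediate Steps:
I(z, o) = 4*o
k(d) = √2*√d (k(d) = √(2*d) = √2*√d)
J(w) = 22 (J(w) = -2*(-11) = 22)
I(-2, -7)*(-53 + J(k(D(6, 0)))) = (4*(-7))*(-53 + 22) = -28*(-31) = 868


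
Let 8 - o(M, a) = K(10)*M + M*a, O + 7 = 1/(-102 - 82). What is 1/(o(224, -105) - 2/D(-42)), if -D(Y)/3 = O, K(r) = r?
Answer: 3867/82320328 ≈ 4.6975e-5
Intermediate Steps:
O = -1289/184 (O = -7 + 1/(-102 - 82) = -7 + 1/(-184) = -7 - 1/184 = -1289/184 ≈ -7.0054)
D(Y) = 3867/184 (D(Y) = -3*(-1289/184) = 3867/184)
o(M, a) = 8 - 10*M - M*a (o(M, a) = 8 - (10*M + M*a) = 8 + (-10*M - M*a) = 8 - 10*M - M*a)
1/(o(224, -105) - 2/D(-42)) = 1/((8 - 10*224 - 1*224*(-105)) - 2/3867/184) = 1/((8 - 2240 + 23520) - 2*184/3867) = 1/(21288 - 368/3867) = 1/(82320328/3867) = 3867/82320328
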